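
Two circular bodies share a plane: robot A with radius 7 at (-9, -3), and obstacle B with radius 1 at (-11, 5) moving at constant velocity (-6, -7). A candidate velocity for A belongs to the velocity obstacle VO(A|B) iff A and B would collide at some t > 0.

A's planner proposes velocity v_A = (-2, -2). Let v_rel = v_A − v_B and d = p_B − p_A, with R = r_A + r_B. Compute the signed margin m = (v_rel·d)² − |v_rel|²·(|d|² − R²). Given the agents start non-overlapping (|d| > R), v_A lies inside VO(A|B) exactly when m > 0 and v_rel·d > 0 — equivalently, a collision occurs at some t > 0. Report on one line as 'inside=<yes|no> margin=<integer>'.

d = (-2, 8),  |d|² = 68;  R = 7+1 = 8,  c = 68−8² = 4
v_rel = (4, 5),  |v_rel|² = 41;  v_rel·d = (4)·(-2) + (5)·(8) = 32
41·t² − 64·t + 4 = 0  ⇒  m = 32² − 41·4 = 860
m = 860 > 0,  v_rel·d = 32 > 0  ⇒  inside

inside=yes margin=860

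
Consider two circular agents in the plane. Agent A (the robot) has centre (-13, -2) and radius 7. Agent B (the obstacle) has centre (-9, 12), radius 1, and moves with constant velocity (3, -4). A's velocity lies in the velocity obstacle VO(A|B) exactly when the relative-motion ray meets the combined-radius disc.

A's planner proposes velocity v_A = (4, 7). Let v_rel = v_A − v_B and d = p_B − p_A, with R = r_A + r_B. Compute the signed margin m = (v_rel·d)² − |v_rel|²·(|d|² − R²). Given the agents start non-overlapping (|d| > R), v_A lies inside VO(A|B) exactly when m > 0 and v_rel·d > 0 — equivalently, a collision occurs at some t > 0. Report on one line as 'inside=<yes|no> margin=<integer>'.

d = (4, 14),  |d|² = 212;  R = 7+1 = 8,  c = 212−8² = 148
v_rel = (1, 11),  |v_rel|² = 122;  v_rel·d = (1)·(4) + (11)·(14) = 158
122·t² − 316·t + 148 = 0  ⇒  m = 158² − 122·148 = 6908
m = 6908 > 0,  v_rel·d = 158 > 0  ⇒  inside

inside=yes margin=6908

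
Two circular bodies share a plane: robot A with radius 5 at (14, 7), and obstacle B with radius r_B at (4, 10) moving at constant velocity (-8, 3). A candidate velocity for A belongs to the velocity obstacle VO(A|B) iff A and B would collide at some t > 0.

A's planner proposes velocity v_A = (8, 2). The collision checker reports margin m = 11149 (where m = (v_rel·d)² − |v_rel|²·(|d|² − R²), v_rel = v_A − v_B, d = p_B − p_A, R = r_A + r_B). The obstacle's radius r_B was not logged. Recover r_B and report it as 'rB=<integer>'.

m = 11149
d = (-10, 3);  v_rel = (16, -1),  |v_rel|² = 257
v_rel×d = (16)·(3) − (-1)·(-10) = 38
since m = R²·257 − 38²:  R² = (1444 + 11149) / 257 = 49
R = √49 = 7  ⇒  r_B = 7 − 5 = 2

rB=2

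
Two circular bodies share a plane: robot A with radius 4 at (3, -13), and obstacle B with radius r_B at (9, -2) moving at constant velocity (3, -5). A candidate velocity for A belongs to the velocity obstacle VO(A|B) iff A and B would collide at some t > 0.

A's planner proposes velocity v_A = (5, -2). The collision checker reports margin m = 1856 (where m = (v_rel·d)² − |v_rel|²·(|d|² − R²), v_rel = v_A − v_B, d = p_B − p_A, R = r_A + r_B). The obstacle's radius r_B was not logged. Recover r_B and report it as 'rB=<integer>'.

m = 1856
d = (6, 11);  v_rel = (2, 3),  |v_rel|² = 13
v_rel×d = (2)·(11) − (3)·(6) = 4
since m = R²·13 − 4²:  R² = (16 + 1856) / 13 = 144
R = √144 = 12  ⇒  r_B = 12 − 4 = 8

rB=8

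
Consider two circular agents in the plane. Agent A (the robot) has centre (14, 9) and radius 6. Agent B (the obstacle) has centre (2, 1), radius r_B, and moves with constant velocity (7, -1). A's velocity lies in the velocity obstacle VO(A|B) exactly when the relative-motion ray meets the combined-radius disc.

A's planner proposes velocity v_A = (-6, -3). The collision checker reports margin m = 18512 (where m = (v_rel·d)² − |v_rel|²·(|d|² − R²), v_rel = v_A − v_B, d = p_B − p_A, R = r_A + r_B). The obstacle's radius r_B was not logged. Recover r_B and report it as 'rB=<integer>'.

m = 18512
d = (-12, -8);  v_rel = (-13, -2),  |v_rel|² = 173
v_rel×d = (-13)·(-8) − (-2)·(-12) = 80
since m = R²·173 − 80²:  R² = (6400 + 18512) / 173 = 144
R = √144 = 12  ⇒  r_B = 12 − 6 = 6

rB=6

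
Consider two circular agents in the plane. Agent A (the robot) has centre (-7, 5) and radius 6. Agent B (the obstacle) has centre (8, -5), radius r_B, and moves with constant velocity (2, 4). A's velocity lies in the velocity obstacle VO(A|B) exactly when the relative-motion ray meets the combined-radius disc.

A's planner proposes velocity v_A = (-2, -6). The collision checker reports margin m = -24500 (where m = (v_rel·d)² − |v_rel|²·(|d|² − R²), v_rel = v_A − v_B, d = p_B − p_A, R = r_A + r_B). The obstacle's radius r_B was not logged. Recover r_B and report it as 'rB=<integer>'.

m = -24500
d = (15, -10);  v_rel = (-4, -10),  |v_rel|² = 116
v_rel×d = (-4)·(-10) − (-10)·(15) = 190
since m = R²·116 − 190²:  R² = (36100 + -24500) / 116 = 100
R = √100 = 10  ⇒  r_B = 10 − 6 = 4

rB=4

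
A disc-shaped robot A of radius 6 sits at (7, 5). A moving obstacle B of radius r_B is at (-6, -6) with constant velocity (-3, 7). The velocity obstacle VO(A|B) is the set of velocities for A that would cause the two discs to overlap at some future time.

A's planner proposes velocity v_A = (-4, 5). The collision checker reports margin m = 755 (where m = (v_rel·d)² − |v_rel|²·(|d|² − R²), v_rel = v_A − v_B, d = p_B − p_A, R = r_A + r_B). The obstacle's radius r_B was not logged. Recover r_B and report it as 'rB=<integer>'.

m = 755
d = (-13, -11);  v_rel = (-1, -2),  |v_rel|² = 5
v_rel×d = (-1)·(-11) − (-2)·(-13) = -15
since m = R²·5 − (-15)²:  R² = (225 + 755) / 5 = 196
R = √196 = 14  ⇒  r_B = 14 − 6 = 8

rB=8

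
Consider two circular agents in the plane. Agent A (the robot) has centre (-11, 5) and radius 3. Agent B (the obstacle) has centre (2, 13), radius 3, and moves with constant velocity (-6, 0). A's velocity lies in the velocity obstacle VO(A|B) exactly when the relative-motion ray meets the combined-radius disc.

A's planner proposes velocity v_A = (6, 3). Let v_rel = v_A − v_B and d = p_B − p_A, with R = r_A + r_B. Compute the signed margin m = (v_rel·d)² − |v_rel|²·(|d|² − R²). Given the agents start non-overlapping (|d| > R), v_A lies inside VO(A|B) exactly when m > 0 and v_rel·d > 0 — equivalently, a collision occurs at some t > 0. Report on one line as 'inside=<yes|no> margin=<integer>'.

d = (13, 8),  |d|² = 233;  R = 3+3 = 6,  c = 233−6² = 197
v_rel = (12, 3),  |v_rel|² = 153;  v_rel·d = (12)·(13) + (3)·(8) = 180
153·t² − 360·t + 197 = 0  ⇒  m = 180² − 153·197 = 2259
m = 2259 > 0,  v_rel·d = 180 > 0  ⇒  inside

inside=yes margin=2259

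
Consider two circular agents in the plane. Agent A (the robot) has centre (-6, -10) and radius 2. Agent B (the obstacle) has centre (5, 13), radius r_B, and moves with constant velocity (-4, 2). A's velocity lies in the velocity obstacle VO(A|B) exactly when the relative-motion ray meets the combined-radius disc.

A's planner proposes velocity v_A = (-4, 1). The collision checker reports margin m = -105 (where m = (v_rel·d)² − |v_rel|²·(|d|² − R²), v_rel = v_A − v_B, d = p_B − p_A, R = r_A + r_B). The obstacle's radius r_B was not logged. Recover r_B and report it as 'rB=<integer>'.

m = -105
d = (11, 23);  v_rel = (0, -1),  |v_rel|² = 1
v_rel×d = (0)·(23) − (-1)·(11) = 11
since m = R²·1 − 11²:  R² = (121 + -105) / 1 = 16
R = √16 = 4  ⇒  r_B = 4 − 2 = 2

rB=2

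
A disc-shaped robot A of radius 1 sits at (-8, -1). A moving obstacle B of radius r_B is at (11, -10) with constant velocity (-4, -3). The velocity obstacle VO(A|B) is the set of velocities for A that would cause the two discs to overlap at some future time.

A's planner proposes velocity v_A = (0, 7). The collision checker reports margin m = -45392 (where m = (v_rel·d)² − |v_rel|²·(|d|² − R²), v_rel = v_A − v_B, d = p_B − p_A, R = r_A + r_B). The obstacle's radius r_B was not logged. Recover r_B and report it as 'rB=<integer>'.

m = -45392
d = (19, -9);  v_rel = (4, 10),  |v_rel|² = 116
v_rel×d = (4)·(-9) − (10)·(19) = -226
since m = R²·116 − (-226)²:  R² = (51076 + -45392) / 116 = 49
R = √49 = 7  ⇒  r_B = 7 − 1 = 6

rB=6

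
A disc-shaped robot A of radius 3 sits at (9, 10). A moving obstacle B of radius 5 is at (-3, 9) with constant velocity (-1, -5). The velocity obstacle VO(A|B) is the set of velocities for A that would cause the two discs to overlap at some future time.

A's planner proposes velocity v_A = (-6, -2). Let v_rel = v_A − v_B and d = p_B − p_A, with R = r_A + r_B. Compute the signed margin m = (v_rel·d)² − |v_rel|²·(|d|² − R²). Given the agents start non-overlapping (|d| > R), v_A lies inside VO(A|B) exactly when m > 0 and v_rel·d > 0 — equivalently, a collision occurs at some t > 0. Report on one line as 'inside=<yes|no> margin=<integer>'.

d = (-12, -1),  |d|² = 145;  R = 3+5 = 8,  c = 145−8² = 81
v_rel = (-5, 3),  |v_rel|² = 34;  v_rel·d = (-5)·(-12) + (3)·(-1) = 57
34·t² − 114·t + 81 = 0  ⇒  m = 57² − 34·81 = 495
m = 495 > 0,  v_rel·d = 57 > 0  ⇒  inside

inside=yes margin=495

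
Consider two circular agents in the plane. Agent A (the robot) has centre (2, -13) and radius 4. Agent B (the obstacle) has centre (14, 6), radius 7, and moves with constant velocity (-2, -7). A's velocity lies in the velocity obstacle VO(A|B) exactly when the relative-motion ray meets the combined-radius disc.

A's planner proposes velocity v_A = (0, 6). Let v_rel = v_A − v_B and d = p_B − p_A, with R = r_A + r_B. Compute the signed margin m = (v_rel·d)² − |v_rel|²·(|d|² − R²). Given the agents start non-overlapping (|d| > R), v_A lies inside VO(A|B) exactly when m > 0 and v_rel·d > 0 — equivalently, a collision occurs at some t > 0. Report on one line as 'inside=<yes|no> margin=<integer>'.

d = (12, 19),  |d|² = 505;  R = 4+7 = 11,  c = 505−11² = 384
v_rel = (2, 13),  |v_rel|² = 173;  v_rel·d = (2)·(12) + (13)·(19) = 271
173·t² − 542·t + 384 = 0  ⇒  m = 271² − 173·384 = 7009
m = 7009 > 0,  v_rel·d = 271 > 0  ⇒  inside

inside=yes margin=7009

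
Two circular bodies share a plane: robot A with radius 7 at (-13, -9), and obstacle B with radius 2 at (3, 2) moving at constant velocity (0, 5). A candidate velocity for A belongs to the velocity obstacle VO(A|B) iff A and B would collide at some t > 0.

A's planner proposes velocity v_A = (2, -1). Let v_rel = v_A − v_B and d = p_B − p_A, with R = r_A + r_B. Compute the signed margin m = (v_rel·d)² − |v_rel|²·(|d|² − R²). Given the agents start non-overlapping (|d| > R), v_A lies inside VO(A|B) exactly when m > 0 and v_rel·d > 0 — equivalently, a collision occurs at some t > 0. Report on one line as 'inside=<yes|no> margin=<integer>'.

d = (16, 11),  |d|² = 377;  R = 7+2 = 9,  c = 377−9² = 296
v_rel = (2, -6),  |v_rel|² = 40;  v_rel·d = (2)·(16) + (-6)·(11) = -34
40·t² + 68·t + 296 = 0  ⇒  m = (-34)² − 40·296 = -10684
m = -10684 < 0,  v_rel·d = -34 < 0  ⇒  outside

inside=no margin=-10684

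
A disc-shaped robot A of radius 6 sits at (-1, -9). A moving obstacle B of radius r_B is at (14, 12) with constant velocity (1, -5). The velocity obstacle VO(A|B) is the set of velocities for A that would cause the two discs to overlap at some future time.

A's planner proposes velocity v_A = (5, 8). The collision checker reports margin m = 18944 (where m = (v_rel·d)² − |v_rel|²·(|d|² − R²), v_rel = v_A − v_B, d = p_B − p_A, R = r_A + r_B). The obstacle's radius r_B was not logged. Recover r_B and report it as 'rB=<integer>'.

m = 18944
d = (15, 21);  v_rel = (4, 13),  |v_rel|² = 185
v_rel×d = (4)·(21) − (13)·(15) = -111
since m = R²·185 − (-111)²:  R² = (12321 + 18944) / 185 = 169
R = √169 = 13  ⇒  r_B = 13 − 6 = 7

rB=7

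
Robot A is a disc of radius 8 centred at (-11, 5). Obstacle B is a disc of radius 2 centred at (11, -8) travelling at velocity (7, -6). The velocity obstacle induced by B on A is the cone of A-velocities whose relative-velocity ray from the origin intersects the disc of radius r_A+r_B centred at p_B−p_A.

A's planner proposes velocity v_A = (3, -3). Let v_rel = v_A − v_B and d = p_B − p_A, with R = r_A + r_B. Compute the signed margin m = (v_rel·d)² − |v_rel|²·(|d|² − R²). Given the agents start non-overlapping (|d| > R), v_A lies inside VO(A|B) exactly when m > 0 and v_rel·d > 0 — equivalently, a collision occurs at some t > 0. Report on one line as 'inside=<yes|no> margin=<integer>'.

d = (22, -13),  |d|² = 653;  R = 8+2 = 10,  c = 653−10² = 553
v_rel = (-4, 3),  |v_rel|² = 25;  v_rel·d = (-4)·(22) + (3)·(-13) = -127
25·t² + 254·t + 553 = 0  ⇒  m = (-127)² − 25·553 = 2304
m = 2304 > 0,  v_rel·d = -127 < 0  ⇒  outside

inside=no margin=2304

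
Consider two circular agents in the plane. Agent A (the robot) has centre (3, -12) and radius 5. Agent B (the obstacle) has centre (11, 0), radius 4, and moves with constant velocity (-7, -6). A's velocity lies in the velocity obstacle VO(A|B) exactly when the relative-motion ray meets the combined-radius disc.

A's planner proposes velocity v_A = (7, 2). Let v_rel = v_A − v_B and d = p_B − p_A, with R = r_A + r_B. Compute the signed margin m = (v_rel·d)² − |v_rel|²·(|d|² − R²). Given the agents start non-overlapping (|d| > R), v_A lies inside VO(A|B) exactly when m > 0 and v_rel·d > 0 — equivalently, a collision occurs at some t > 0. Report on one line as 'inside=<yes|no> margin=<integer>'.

d = (8, 12),  |d|² = 208;  R = 5+4 = 9,  c = 208−9² = 127
v_rel = (14, 8),  |v_rel|² = 260;  v_rel·d = (14)·(8) + (8)·(12) = 208
260·t² − 416·t + 127 = 0  ⇒  m = 208² − 260·127 = 10244
m = 10244 > 0,  v_rel·d = 208 > 0  ⇒  inside

inside=yes margin=10244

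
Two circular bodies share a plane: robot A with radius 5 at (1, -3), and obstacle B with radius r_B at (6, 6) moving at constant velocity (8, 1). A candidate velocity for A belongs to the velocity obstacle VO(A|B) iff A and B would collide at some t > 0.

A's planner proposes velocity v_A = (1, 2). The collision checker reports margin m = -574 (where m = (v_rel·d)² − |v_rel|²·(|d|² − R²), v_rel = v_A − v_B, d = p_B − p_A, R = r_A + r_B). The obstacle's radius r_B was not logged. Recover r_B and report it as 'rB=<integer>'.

m = -574
d = (5, 9);  v_rel = (-7, 1),  |v_rel|² = 50
v_rel×d = (-7)·(9) − (1)·(5) = -68
since m = R²·50 − (-68)²:  R² = (4624 + -574) / 50 = 81
R = √81 = 9  ⇒  r_B = 9 − 5 = 4

rB=4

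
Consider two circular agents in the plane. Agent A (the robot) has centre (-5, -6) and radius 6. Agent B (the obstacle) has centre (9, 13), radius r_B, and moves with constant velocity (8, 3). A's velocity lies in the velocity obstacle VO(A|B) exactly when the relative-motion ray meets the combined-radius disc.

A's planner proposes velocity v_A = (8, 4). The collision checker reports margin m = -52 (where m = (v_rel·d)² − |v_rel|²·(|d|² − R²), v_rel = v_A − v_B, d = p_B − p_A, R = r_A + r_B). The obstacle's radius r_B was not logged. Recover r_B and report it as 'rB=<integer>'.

m = -52
d = (14, 19);  v_rel = (0, 1),  |v_rel|² = 1
v_rel×d = (0)·(19) − (1)·(14) = -14
since m = R²·1 − (-14)²:  R² = (196 + -52) / 1 = 144
R = √144 = 12  ⇒  r_B = 12 − 6 = 6

rB=6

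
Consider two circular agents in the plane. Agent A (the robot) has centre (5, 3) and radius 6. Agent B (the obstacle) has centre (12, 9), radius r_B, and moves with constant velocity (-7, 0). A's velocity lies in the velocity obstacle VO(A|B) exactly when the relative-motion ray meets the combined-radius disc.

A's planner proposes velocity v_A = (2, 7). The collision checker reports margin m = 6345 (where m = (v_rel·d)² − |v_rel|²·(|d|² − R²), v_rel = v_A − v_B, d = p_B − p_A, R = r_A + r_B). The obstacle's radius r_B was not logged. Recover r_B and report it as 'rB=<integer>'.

m = 6345
d = (7, 6);  v_rel = (9, 7),  |v_rel|² = 130
v_rel×d = (9)·(6) − (7)·(7) = 5
since m = R²·130 − 5²:  R² = (25 + 6345) / 130 = 49
R = √49 = 7  ⇒  r_B = 7 − 6 = 1

rB=1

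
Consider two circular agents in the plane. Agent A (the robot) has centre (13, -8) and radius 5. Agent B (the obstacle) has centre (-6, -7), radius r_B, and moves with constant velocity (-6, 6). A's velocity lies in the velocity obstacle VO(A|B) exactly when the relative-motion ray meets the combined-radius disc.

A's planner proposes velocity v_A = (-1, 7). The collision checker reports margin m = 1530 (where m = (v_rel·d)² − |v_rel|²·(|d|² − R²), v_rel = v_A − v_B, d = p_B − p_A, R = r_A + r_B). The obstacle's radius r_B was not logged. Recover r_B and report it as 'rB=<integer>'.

m = 1530
d = (-19, 1);  v_rel = (5, 1),  |v_rel|² = 26
v_rel×d = (5)·(1) − (1)·(-19) = 24
since m = R²·26 − 24²:  R² = (576 + 1530) / 26 = 81
R = √81 = 9  ⇒  r_B = 9 − 5 = 4

rB=4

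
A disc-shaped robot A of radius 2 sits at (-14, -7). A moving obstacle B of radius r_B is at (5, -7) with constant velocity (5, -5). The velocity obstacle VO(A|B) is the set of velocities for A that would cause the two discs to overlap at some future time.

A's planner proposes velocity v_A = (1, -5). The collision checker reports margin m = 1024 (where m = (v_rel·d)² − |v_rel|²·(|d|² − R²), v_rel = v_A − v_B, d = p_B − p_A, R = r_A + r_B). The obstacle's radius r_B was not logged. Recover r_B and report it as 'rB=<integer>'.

m = 1024
d = (19, 0);  v_rel = (-4, 0),  |v_rel|² = 16
v_rel×d = (-4)·(0) − (0)·(19) = 0
since m = R²·16 − 0²:  R² = (0 + 1024) / 16 = 64
R = √64 = 8  ⇒  r_B = 8 − 2 = 6

rB=6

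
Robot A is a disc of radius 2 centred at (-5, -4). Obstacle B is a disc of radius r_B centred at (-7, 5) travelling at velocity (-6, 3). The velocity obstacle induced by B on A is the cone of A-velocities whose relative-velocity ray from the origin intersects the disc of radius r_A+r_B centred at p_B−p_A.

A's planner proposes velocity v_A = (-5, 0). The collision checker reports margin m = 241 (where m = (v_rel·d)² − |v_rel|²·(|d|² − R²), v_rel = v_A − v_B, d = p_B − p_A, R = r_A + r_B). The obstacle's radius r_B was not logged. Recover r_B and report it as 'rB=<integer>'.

m = 241
d = (-2, 9);  v_rel = (1, -3),  |v_rel|² = 10
v_rel×d = (1)·(9) − (-3)·(-2) = 3
since m = R²·10 − 3²:  R² = (9 + 241) / 10 = 25
R = √25 = 5  ⇒  r_B = 5 − 2 = 3

rB=3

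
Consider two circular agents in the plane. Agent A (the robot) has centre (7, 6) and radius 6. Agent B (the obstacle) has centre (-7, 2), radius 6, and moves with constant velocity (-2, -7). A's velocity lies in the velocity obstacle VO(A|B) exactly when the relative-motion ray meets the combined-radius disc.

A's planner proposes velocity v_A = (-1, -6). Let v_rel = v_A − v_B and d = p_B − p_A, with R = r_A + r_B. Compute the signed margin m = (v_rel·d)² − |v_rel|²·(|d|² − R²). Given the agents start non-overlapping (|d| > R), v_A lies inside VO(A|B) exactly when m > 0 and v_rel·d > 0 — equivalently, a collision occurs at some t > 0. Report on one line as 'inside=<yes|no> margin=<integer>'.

d = (-14, -4),  |d|² = 212;  R = 6+6 = 12,  c = 212−12² = 68
v_rel = (1, 1),  |v_rel|² = 2;  v_rel·d = (1)·(-14) + (1)·(-4) = -18
2·t² + 36·t + 68 = 0  ⇒  m = (-18)² − 2·68 = 188
m = 188 > 0,  v_rel·d = -18 < 0  ⇒  outside

inside=no margin=188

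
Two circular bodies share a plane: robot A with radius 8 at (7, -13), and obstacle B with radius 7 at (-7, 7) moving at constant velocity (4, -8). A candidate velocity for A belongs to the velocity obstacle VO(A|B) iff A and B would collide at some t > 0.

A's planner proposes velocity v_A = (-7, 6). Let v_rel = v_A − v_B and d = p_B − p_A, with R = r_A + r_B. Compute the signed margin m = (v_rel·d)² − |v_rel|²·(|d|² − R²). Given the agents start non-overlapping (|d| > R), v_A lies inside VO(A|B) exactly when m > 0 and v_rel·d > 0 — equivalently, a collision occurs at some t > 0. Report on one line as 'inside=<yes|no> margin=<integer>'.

d = (-14, 20),  |d|² = 596;  R = 8+7 = 15,  c = 596−15² = 371
v_rel = (-11, 14),  |v_rel|² = 317;  v_rel·d = (-11)·(-14) + (14)·(20) = 434
317·t² − 868·t + 371 = 0  ⇒  m = 434² − 317·371 = 70749
m = 70749 > 0,  v_rel·d = 434 > 0  ⇒  inside

inside=yes margin=70749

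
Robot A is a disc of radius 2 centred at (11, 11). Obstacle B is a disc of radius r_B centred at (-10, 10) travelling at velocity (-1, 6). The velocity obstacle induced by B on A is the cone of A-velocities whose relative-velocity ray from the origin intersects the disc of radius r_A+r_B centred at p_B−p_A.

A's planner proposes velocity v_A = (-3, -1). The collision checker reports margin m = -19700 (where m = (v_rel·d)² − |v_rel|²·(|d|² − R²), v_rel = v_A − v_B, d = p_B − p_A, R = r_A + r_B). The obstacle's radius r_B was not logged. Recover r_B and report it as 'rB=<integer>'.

m = -19700
d = (-21, -1);  v_rel = (-2, -7),  |v_rel|² = 53
v_rel×d = (-2)·(-1) − (-7)·(-21) = -145
since m = R²·53 − (-145)²:  R² = (21025 + -19700) / 53 = 25
R = √25 = 5  ⇒  r_B = 5 − 2 = 3

rB=3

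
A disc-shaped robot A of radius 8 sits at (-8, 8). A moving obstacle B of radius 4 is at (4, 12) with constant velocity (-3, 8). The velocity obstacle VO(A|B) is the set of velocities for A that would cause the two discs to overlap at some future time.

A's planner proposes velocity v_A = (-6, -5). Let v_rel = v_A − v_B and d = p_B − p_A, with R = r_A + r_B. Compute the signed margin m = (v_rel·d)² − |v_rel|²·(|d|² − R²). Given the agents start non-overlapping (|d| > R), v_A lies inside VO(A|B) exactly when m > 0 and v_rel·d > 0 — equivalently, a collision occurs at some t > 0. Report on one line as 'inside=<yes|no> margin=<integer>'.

d = (12, 4),  |d|² = 160;  R = 8+4 = 12,  c = 160−12² = 16
v_rel = (-3, -13),  |v_rel|² = 178;  v_rel·d = (-3)·(12) + (-13)·(4) = -88
178·t² + 176·t + 16 = 0  ⇒  m = (-88)² − 178·16 = 4896
m = 4896 > 0,  v_rel·d = -88 < 0  ⇒  outside

inside=no margin=4896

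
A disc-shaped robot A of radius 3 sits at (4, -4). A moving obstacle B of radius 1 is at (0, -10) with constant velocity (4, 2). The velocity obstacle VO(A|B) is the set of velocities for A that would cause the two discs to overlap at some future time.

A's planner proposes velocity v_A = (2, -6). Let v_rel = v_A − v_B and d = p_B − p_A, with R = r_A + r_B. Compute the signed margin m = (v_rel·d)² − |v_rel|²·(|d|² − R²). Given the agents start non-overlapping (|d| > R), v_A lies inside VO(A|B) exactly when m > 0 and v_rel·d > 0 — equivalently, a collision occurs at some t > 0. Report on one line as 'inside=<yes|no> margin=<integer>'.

d = (-4, -6),  |d|² = 52;  R = 3+1 = 4,  c = 52−4² = 36
v_rel = (-2, -8),  |v_rel|² = 68;  v_rel·d = (-2)·(-4) + (-8)·(-6) = 56
68·t² − 112·t + 36 = 0  ⇒  m = 56² − 68·36 = 688
m = 688 > 0,  v_rel·d = 56 > 0  ⇒  inside

inside=yes margin=688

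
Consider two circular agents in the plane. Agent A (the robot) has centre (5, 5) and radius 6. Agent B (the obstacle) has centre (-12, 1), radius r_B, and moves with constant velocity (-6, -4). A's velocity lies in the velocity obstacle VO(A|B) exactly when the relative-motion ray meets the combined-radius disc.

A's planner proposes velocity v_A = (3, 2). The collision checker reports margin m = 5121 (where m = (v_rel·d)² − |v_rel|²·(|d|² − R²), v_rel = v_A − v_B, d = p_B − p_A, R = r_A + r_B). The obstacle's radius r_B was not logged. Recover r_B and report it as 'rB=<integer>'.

m = 5121
d = (-17, -4);  v_rel = (9, 6),  |v_rel|² = 117
v_rel×d = (9)·(-4) − (6)·(-17) = 66
since m = R²·117 − 66²:  R² = (4356 + 5121) / 117 = 81
R = √81 = 9  ⇒  r_B = 9 − 6 = 3

rB=3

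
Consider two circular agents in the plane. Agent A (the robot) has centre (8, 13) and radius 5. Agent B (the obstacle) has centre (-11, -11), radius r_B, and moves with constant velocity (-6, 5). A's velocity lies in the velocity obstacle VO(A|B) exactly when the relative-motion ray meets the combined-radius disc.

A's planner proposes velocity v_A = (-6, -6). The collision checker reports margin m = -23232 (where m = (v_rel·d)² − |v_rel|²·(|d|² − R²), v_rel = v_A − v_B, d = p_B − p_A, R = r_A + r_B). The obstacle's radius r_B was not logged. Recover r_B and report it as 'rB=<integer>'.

m = -23232
d = (-19, -24);  v_rel = (0, -11),  |v_rel|² = 121
v_rel×d = (0)·(-24) − (-11)·(-19) = -209
since m = R²·121 − (-209)²:  R² = (43681 + -23232) / 121 = 169
R = √169 = 13  ⇒  r_B = 13 − 5 = 8

rB=8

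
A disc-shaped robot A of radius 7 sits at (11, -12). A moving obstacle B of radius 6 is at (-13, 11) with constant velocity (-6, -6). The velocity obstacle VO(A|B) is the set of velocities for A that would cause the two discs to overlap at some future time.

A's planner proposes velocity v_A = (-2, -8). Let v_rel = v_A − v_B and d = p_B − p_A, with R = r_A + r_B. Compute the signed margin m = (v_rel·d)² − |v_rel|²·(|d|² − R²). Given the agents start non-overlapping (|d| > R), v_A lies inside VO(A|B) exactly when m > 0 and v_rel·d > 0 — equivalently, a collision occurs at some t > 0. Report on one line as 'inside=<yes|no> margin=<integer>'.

d = (-24, 23),  |d|² = 1105;  R = 7+6 = 13,  c = 1105−13² = 936
v_rel = (4, -2),  |v_rel|² = 20;  v_rel·d = (4)·(-24) + (-2)·(23) = -142
20·t² + 284·t + 936 = 0  ⇒  m = (-142)² − 20·936 = 1444
m = 1444 > 0,  v_rel·d = -142 < 0  ⇒  outside

inside=no margin=1444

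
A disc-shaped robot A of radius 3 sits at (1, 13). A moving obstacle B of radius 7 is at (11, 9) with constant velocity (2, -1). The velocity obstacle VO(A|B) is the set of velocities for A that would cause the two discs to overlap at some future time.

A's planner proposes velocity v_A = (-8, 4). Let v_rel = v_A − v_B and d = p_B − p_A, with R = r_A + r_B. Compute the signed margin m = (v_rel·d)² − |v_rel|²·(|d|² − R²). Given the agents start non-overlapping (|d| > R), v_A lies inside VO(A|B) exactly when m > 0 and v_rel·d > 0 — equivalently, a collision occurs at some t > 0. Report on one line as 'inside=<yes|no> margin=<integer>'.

d = (10, -4),  |d|² = 116;  R = 3+7 = 10,  c = 116−10² = 16
v_rel = (-10, 5),  |v_rel|² = 125;  v_rel·d = (-10)·(10) + (5)·(-4) = -120
125·t² + 240·t + 16 = 0  ⇒  m = (-120)² − 125·16 = 12400
m = 12400 > 0,  v_rel·d = -120 < 0  ⇒  outside

inside=no margin=12400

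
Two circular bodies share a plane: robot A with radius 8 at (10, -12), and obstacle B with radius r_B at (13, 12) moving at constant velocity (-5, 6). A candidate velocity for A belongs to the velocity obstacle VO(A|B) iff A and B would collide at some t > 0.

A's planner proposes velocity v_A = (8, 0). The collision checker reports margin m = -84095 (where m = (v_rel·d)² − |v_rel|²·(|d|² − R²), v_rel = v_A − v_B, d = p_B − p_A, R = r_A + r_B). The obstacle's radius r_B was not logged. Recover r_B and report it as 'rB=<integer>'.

m = -84095
d = (3, 24);  v_rel = (13, -6),  |v_rel|² = 205
v_rel×d = (13)·(24) − (-6)·(3) = 330
since m = R²·205 − 330²:  R² = (108900 + -84095) / 205 = 121
R = √121 = 11  ⇒  r_B = 11 − 8 = 3

rB=3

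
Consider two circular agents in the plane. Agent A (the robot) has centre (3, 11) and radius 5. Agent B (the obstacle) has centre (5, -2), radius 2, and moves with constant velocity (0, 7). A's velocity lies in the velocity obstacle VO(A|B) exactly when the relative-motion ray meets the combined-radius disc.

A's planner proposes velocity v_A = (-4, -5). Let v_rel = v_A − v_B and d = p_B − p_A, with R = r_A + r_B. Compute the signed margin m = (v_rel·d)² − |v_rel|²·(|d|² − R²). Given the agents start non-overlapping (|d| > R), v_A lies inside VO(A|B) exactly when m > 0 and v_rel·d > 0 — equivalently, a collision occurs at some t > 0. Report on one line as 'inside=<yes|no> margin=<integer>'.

d = (2, -13),  |d|² = 173;  R = 5+2 = 7,  c = 173−7² = 124
v_rel = (-4, -12),  |v_rel|² = 160;  v_rel·d = (-4)·(2) + (-12)·(-13) = 148
160·t² − 296·t + 124 = 0  ⇒  m = 148² − 160·124 = 2064
m = 2064 > 0,  v_rel·d = 148 > 0  ⇒  inside

inside=yes margin=2064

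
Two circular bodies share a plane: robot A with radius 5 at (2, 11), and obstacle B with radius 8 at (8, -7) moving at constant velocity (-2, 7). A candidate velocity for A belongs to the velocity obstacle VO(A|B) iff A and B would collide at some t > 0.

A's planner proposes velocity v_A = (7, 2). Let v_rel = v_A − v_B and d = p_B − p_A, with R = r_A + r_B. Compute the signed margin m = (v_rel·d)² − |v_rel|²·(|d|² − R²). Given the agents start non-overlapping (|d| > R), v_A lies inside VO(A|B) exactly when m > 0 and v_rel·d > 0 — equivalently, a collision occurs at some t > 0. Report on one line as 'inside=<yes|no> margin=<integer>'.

d = (6, -18),  |d|² = 360;  R = 5+8 = 13,  c = 360−13² = 191
v_rel = (9, -5),  |v_rel|² = 106;  v_rel·d = (9)·(6) + (-5)·(-18) = 144
106·t² − 288·t + 191 = 0  ⇒  m = 144² − 106·191 = 490
m = 490 > 0,  v_rel·d = 144 > 0  ⇒  inside

inside=yes margin=490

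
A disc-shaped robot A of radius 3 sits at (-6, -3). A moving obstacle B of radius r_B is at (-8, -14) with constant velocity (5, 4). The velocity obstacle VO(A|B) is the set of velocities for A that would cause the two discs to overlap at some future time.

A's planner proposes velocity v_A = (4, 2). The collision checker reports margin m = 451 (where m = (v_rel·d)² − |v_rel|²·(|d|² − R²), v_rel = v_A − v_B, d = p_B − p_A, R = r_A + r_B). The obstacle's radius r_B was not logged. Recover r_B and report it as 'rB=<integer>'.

m = 451
d = (-2, -11);  v_rel = (-1, -2),  |v_rel|² = 5
v_rel×d = (-1)·(-11) − (-2)·(-2) = 7
since m = R²·5 − 7²:  R² = (49 + 451) / 5 = 100
R = √100 = 10  ⇒  r_B = 10 − 3 = 7

rB=7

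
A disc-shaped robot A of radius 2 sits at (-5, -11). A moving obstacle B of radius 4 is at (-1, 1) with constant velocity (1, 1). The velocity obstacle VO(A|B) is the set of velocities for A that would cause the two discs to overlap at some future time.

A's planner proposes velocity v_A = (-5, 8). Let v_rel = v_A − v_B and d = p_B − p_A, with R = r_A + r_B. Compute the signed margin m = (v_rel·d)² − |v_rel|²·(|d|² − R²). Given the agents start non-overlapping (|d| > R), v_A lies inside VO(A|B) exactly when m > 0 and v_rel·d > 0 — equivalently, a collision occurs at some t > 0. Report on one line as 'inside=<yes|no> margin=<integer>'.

d = (4, 12),  |d|² = 160;  R = 2+4 = 6,  c = 160−6² = 124
v_rel = (-6, 7),  |v_rel|² = 85;  v_rel·d = (-6)·(4) + (7)·(12) = 60
85·t² − 120·t + 124 = 0  ⇒  m = 60² − 85·124 = -6940
m = -6940 < 0,  v_rel·d = 60 > 0  ⇒  outside

inside=no margin=-6940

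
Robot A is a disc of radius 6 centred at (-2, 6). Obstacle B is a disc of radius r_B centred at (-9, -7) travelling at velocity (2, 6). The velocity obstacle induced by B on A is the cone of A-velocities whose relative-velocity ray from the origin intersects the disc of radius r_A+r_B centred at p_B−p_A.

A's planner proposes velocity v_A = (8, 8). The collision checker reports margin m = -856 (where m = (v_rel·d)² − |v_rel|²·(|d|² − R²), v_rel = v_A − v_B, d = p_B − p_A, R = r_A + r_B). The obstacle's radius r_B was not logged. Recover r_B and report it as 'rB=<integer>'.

m = -856
d = (-7, -13);  v_rel = (6, 2),  |v_rel|² = 40
v_rel×d = (6)·(-13) − (2)·(-7) = -64
since m = R²·40 − (-64)²:  R² = (4096 + -856) / 40 = 81
R = √81 = 9  ⇒  r_B = 9 − 6 = 3

rB=3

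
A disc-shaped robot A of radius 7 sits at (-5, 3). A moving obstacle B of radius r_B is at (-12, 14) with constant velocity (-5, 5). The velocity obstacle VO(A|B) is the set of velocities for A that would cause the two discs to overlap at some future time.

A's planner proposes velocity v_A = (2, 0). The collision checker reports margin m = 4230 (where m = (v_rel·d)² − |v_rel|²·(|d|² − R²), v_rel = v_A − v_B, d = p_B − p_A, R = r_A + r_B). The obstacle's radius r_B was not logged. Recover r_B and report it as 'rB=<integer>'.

m = 4230
d = (-7, 11);  v_rel = (7, -5),  |v_rel|² = 74
v_rel×d = (7)·(11) − (-5)·(-7) = 42
since m = R²·74 − 42²:  R² = (1764 + 4230) / 74 = 81
R = √81 = 9  ⇒  r_B = 9 − 7 = 2

rB=2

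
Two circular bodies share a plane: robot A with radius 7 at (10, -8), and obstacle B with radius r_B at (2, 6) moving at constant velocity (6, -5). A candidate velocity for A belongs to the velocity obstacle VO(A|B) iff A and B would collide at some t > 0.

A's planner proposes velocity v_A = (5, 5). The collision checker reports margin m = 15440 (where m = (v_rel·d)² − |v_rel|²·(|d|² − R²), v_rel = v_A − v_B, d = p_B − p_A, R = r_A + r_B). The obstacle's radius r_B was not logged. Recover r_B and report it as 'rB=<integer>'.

m = 15440
d = (-8, 14);  v_rel = (-1, 10),  |v_rel|² = 101
v_rel×d = (-1)·(14) − (10)·(-8) = 66
since m = R²·101 − 66²:  R² = (4356 + 15440) / 101 = 196
R = √196 = 14  ⇒  r_B = 14 − 7 = 7

rB=7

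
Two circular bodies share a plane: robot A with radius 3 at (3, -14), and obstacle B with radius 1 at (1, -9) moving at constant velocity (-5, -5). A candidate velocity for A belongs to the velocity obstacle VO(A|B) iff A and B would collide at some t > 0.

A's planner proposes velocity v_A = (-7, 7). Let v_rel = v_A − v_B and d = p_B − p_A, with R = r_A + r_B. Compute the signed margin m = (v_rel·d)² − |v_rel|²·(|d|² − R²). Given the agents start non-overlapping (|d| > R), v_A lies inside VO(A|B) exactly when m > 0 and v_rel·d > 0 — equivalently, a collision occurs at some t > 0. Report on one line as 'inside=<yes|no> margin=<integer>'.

d = (-2, 5),  |d|² = 29;  R = 3+1 = 4,  c = 29−4² = 13
v_rel = (-2, 12),  |v_rel|² = 148;  v_rel·d = (-2)·(-2) + (12)·(5) = 64
148·t² − 128·t + 13 = 0  ⇒  m = 64² − 148·13 = 2172
m = 2172 > 0,  v_rel·d = 64 > 0  ⇒  inside

inside=yes margin=2172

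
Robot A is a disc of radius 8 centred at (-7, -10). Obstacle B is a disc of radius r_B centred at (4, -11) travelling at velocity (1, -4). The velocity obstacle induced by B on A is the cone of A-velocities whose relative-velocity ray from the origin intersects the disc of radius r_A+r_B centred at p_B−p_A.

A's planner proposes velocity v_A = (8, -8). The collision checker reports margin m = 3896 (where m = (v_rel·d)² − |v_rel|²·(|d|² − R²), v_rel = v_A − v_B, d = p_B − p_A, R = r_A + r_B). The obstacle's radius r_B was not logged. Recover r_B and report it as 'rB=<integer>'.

m = 3896
d = (11, -1);  v_rel = (7, -4),  |v_rel|² = 65
v_rel×d = (7)·(-1) − (-4)·(11) = 37
since m = R²·65 − 37²:  R² = (1369 + 3896) / 65 = 81
R = √81 = 9  ⇒  r_B = 9 − 8 = 1

rB=1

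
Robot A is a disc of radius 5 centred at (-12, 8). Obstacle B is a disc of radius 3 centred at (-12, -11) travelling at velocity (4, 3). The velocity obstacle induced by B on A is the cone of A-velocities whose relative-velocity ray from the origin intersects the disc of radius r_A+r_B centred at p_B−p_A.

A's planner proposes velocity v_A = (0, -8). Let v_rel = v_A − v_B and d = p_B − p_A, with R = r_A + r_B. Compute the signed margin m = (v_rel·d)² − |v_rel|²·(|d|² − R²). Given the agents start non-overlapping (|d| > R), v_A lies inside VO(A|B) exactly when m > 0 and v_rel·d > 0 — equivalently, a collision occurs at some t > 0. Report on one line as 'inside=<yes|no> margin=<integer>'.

d = (0, -19),  |d|² = 361;  R = 5+3 = 8,  c = 361−8² = 297
v_rel = (-4, -11),  |v_rel|² = 137;  v_rel·d = (-4)·(0) + (-11)·(-19) = 209
137·t² − 418·t + 297 = 0  ⇒  m = 209² − 137·297 = 2992
m = 2992 > 0,  v_rel·d = 209 > 0  ⇒  inside

inside=yes margin=2992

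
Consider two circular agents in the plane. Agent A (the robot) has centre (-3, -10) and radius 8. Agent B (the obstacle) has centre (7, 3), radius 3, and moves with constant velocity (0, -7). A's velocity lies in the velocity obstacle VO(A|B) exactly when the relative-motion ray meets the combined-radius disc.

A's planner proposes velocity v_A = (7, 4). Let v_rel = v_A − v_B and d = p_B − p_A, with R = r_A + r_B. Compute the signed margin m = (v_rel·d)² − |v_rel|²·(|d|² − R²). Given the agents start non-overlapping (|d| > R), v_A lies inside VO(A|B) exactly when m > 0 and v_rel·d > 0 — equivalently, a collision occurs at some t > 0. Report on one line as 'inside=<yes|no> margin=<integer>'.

d = (10, 13),  |d|² = 269;  R = 8+3 = 11,  c = 269−11² = 148
v_rel = (7, 11),  |v_rel|² = 170;  v_rel·d = (7)·(10) + (11)·(13) = 213
170·t² − 426·t + 148 = 0  ⇒  m = 213² − 170·148 = 20209
m = 20209 > 0,  v_rel·d = 213 > 0  ⇒  inside

inside=yes margin=20209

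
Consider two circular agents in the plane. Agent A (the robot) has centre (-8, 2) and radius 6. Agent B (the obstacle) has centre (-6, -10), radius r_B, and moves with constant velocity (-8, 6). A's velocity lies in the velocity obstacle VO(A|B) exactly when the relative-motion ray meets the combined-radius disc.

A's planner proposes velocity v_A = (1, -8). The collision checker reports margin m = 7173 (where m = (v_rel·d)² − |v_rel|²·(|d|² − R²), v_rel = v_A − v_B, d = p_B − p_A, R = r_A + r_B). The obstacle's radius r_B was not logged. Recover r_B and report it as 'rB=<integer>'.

m = 7173
d = (2, -12);  v_rel = (9, -14),  |v_rel|² = 277
v_rel×d = (9)·(-12) − (-14)·(2) = -80
since m = R²·277 − (-80)²:  R² = (6400 + 7173) / 277 = 49
R = √49 = 7  ⇒  r_B = 7 − 6 = 1

rB=1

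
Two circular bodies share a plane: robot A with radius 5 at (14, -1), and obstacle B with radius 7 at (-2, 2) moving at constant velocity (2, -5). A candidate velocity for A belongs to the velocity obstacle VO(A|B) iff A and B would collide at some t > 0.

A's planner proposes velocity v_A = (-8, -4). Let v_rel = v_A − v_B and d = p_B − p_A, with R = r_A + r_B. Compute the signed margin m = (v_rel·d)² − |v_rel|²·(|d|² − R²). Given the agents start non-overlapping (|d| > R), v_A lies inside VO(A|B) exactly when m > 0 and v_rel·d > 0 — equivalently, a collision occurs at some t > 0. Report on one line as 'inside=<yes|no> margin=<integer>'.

d = (-16, 3),  |d|² = 265;  R = 5+7 = 12,  c = 265−12² = 121
v_rel = (-10, 1),  |v_rel|² = 101;  v_rel·d = (-10)·(-16) + (1)·(3) = 163
101·t² − 326·t + 121 = 0  ⇒  m = 163² − 101·121 = 14348
m = 14348 > 0,  v_rel·d = 163 > 0  ⇒  inside

inside=yes margin=14348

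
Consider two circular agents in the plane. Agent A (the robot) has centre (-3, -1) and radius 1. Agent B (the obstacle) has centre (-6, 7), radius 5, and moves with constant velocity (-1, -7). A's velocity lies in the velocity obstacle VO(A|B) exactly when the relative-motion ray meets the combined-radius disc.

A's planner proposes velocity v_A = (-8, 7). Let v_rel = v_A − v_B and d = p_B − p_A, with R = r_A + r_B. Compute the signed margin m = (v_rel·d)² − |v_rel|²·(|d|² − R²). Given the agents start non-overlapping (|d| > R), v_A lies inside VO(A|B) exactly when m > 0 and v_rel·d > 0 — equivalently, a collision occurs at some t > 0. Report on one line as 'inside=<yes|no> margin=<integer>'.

d = (-3, 8),  |d|² = 73;  R = 1+5 = 6,  c = 73−6² = 37
v_rel = (-7, 14),  |v_rel|² = 245;  v_rel·d = (-7)·(-3) + (14)·(8) = 133
245·t² − 266·t + 37 = 0  ⇒  m = 133² − 245·37 = 8624
m = 8624 > 0,  v_rel·d = 133 > 0  ⇒  inside

inside=yes margin=8624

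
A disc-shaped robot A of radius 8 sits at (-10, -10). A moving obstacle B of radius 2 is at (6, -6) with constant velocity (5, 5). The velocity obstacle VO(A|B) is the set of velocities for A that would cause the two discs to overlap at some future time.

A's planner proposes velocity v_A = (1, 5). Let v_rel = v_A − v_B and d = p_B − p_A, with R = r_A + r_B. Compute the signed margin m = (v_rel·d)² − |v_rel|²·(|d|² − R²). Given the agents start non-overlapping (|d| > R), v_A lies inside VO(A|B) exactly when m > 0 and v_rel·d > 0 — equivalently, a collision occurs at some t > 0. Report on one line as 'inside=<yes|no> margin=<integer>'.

d = (16, 4),  |d|² = 272;  R = 8+2 = 10,  c = 272−10² = 172
v_rel = (-4, 0),  |v_rel|² = 16;  v_rel·d = (-4)·(16) + (0)·(4) = -64
16·t² + 128·t + 172 = 0  ⇒  m = (-64)² − 16·172 = 1344
m = 1344 > 0,  v_rel·d = -64 < 0  ⇒  outside

inside=no margin=1344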